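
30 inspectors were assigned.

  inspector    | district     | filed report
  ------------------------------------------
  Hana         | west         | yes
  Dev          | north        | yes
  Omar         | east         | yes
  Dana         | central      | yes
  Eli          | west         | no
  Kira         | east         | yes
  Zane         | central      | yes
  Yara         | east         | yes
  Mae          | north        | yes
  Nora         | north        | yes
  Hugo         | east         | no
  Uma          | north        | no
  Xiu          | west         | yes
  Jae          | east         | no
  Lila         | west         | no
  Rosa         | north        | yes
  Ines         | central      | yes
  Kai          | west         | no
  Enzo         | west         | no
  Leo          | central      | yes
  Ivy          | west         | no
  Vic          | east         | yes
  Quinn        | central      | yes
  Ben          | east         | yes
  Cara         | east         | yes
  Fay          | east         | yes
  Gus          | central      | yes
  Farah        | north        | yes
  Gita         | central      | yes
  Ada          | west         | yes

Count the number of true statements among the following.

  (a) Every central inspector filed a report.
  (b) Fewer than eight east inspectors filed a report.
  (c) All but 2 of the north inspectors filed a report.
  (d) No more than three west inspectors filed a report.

3

(a) central: |A| = 7, |A ∩ B| = 7; needs A ⊆ B, i.e. every element of A is in B (|A ∖ B| = 0) — true.
(b) east: |A| = 9, |A ∩ B| = 7; needs |A ∩ B| < 8 — true.
(c) north: |A| = 6, |A ∩ B| = 5; needs |A ∖ B| = 2 — false.
(d) west: |A| = 8, |A ∩ B| = 3; needs |A ∩ B| ≤ 3 — true.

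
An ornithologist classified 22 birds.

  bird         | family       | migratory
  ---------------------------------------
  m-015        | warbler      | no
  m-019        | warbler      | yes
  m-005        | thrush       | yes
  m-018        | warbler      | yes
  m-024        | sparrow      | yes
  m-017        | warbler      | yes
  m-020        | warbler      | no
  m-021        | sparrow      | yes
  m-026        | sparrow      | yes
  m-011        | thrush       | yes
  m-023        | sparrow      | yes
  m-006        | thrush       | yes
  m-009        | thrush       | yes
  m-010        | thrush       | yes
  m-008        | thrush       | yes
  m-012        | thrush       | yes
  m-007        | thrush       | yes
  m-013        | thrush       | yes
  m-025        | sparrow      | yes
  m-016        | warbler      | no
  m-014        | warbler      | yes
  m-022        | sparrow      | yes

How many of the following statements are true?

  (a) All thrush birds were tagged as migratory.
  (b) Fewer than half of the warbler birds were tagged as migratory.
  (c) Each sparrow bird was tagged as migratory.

2

(a) thrush: |A| = 9, |A ∩ B| = 9; needs A ⊆ B, i.e. every element of A is in B (|A ∖ B| = 0) — true.
(b) warbler: |A| = 7, |A ∩ B| = 4; needs |A ∩ B| < |A ∖ B| — false.
(c) sparrow: |A| = 6, |A ∩ B| = 6; needs A ⊆ B, i.e. every element of A is in B (|A ∖ B| = 0) — true.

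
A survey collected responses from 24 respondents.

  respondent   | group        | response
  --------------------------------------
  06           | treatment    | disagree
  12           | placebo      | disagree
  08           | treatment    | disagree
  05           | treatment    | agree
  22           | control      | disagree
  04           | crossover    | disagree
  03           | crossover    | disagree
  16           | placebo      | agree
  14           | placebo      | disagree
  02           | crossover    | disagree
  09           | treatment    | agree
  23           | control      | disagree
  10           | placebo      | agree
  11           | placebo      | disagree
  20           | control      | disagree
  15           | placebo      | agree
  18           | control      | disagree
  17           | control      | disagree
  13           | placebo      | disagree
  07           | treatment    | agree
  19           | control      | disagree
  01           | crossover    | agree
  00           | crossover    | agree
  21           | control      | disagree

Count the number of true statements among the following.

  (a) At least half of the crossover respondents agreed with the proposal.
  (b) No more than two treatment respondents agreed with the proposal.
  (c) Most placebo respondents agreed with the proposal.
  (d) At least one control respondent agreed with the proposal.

(a) crossover: |A| = 5, |A ∩ B| = 2; needs |A ∩ B| ≥ |A ∖ B| — false.
(b) treatment: |A| = 5, |A ∩ B| = 3; needs |A ∩ B| ≤ 2 — false.
(c) placebo: |A| = 7, |A ∩ B| = 3; needs |A ∩ B| > |A ∖ B| — false.
(d) control: |A| = 7, |A ∩ B| = 0; needs A ∩ B ≠ ∅ (|A ∩ B| ≥ 1) — false.

0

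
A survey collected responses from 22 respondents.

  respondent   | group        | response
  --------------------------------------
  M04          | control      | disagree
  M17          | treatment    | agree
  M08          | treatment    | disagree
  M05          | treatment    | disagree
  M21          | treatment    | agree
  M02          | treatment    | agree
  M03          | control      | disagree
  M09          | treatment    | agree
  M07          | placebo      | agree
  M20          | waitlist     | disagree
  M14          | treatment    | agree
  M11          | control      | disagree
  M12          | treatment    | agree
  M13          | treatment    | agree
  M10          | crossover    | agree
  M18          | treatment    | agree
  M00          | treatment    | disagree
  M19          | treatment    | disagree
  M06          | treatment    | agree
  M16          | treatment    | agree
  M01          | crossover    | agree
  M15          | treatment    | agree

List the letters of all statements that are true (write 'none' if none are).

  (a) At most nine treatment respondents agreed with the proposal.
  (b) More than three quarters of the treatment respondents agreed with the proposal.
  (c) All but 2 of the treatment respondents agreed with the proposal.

none

|A| = 15, |A ∩ B| = 11, |A ∖ B| = 4.
(a) |A ∩ B| ≤ 9: fails.
(b) |A ∩ B| / |A| > 3/4: fails.
(c) |A ∖ B| = 2: fails.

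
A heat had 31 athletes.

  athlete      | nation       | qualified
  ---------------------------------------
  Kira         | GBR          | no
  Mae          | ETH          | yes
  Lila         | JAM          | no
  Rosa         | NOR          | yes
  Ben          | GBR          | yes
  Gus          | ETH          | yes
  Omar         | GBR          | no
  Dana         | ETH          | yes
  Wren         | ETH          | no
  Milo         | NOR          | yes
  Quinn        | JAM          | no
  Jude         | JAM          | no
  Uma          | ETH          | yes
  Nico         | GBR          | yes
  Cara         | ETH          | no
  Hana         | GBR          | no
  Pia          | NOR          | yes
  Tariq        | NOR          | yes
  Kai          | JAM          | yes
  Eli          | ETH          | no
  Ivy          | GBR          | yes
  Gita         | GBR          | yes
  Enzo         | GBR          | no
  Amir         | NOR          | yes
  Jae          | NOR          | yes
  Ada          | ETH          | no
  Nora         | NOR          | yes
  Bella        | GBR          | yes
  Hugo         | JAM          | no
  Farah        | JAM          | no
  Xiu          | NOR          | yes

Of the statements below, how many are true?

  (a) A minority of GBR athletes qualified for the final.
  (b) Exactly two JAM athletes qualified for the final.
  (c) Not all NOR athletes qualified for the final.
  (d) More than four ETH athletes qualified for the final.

0

(a) GBR: |A| = 9, |A ∩ B| = 5; needs |A ∩ B| < |A ∖ B| — false.
(b) JAM: |A| = 6, |A ∩ B| = 1; needs |A ∩ B| = 2 — false.
(c) NOR: |A| = 8, |A ∩ B| = 8; needs A ⊄ B (|A ∖ B| ≥ 1) — false.
(d) ETH: |A| = 8, |A ∩ B| = 4; needs |A ∩ B| > 4 — false.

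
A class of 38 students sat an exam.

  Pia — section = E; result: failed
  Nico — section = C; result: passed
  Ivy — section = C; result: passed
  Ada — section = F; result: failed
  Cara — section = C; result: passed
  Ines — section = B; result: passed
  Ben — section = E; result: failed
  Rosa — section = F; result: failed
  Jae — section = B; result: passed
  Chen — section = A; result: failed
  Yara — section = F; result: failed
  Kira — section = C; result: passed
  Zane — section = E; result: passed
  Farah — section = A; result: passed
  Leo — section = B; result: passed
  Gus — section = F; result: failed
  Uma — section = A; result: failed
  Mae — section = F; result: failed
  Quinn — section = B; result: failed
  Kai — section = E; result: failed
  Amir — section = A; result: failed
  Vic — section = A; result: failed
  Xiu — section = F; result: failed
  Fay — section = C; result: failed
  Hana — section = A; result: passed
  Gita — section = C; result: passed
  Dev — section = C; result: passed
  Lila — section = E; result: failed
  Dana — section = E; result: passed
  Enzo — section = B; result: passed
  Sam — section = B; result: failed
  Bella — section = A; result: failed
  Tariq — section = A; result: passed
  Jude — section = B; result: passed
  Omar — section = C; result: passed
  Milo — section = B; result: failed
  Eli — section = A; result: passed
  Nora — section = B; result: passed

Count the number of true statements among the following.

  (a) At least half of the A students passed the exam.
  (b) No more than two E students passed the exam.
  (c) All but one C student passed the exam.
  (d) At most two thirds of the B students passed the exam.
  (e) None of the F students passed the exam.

4

(a) A: |A| = 9, |A ∩ B| = 4; needs |A ∩ B| ≥ |A ∖ B| — false.
(b) E: |A| = 6, |A ∩ B| = 2; needs |A ∩ B| ≤ 2 — true.
(c) C: |A| = 8, |A ∩ B| = 7; needs |A ∖ B| = 1 — true.
(d) B: |A| = 9, |A ∩ B| = 6; needs |A ∩ B| / |A| ≤ 2/3 — true.
(e) F: |A| = 6, |A ∩ B| = 0; needs A ∩ B = ∅ (|A ∩ B| = 0) — true.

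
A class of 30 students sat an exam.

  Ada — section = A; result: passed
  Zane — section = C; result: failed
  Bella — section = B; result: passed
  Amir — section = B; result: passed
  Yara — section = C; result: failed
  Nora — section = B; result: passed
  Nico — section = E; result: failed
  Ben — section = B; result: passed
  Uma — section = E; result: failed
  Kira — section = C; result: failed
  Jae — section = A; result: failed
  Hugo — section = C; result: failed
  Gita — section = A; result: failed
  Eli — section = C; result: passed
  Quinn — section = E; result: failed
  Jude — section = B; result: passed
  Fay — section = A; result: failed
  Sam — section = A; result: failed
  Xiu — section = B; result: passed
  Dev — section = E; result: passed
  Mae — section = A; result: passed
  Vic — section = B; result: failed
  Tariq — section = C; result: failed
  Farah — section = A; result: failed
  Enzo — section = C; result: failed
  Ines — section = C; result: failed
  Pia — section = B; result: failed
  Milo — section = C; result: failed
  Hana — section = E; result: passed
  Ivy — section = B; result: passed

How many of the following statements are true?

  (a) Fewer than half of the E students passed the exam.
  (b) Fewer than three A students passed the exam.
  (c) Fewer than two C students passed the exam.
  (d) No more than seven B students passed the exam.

4

(a) E: |A| = 5, |A ∩ B| = 2; needs |A ∩ B| < |A ∖ B| — true.
(b) A: |A| = 7, |A ∩ B| = 2; needs |A ∩ B| < 3 — true.
(c) C: |A| = 9, |A ∩ B| = 1; needs |A ∩ B| < 2 — true.
(d) B: |A| = 9, |A ∩ B| = 7; needs |A ∩ B| ≤ 7 — true.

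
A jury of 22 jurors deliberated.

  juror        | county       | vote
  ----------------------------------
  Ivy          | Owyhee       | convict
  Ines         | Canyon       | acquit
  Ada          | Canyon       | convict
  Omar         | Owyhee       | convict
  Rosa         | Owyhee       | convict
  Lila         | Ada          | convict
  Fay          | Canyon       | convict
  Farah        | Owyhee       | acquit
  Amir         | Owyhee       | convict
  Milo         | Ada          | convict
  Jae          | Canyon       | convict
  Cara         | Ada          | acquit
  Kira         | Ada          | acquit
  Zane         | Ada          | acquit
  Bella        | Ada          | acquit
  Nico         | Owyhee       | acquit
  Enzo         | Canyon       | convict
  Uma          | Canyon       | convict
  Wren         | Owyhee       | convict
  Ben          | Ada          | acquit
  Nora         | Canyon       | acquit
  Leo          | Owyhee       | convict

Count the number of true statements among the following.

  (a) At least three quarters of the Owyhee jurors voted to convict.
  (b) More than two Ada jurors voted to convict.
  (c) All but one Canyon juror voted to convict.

1

(a) Owyhee: |A| = 8, |A ∩ B| = 6; needs |A ∩ B| / |A| ≥ 3/4 — true.
(b) Ada: |A| = 7, |A ∩ B| = 2; needs |A ∩ B| > 2 — false.
(c) Canyon: |A| = 7, |A ∩ B| = 5; needs |A ∖ B| = 1 — false.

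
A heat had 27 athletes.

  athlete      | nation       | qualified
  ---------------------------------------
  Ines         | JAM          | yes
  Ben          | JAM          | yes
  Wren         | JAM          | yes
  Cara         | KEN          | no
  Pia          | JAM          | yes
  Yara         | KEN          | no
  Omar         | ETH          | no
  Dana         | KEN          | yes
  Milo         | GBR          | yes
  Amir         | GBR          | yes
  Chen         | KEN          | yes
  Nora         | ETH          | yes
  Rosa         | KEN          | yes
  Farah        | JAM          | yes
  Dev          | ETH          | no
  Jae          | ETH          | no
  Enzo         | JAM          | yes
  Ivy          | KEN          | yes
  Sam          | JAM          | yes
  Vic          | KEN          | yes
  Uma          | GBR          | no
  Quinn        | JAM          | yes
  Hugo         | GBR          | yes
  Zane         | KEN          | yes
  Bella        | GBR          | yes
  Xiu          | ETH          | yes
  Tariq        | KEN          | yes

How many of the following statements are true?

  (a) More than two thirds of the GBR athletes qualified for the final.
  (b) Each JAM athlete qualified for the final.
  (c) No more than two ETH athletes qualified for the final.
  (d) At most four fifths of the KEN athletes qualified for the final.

(a) GBR: |A| = 5, |A ∩ B| = 4; needs |A ∩ B| / |A| > 2/3 — true.
(b) JAM: |A| = 8, |A ∩ B| = 8; needs A ⊆ B, i.e. every element of A is in B (|A ∖ B| = 0) — true.
(c) ETH: |A| = 5, |A ∩ B| = 2; needs |A ∩ B| ≤ 2 — true.
(d) KEN: |A| = 9, |A ∩ B| = 7; needs |A ∩ B| / |A| ≤ 4/5 — true.

4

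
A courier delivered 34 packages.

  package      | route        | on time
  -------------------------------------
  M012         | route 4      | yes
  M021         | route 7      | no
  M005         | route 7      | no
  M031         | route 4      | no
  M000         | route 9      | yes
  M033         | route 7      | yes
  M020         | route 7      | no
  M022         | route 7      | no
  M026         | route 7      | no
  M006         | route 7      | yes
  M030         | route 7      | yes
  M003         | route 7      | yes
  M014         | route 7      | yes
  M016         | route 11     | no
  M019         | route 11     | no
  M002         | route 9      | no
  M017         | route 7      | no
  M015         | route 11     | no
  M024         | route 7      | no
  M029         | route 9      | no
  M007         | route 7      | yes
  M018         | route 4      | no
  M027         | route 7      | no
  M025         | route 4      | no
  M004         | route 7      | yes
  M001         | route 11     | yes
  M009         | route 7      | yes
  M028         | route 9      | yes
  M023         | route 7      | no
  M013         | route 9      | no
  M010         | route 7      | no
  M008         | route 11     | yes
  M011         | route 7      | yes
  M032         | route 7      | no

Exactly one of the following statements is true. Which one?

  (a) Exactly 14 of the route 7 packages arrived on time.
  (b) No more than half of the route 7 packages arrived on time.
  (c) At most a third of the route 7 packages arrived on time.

(b)

|A| = 20, |A ∩ B| = 9, |A ∖ B| = 11.
(a) requires |A ∩ B| = 14: false.
(b) requires |A ∩ B| ≤ |A ∖ B|: true.
(c) requires |A ∩ B| / |A| ≤ 1/3: false.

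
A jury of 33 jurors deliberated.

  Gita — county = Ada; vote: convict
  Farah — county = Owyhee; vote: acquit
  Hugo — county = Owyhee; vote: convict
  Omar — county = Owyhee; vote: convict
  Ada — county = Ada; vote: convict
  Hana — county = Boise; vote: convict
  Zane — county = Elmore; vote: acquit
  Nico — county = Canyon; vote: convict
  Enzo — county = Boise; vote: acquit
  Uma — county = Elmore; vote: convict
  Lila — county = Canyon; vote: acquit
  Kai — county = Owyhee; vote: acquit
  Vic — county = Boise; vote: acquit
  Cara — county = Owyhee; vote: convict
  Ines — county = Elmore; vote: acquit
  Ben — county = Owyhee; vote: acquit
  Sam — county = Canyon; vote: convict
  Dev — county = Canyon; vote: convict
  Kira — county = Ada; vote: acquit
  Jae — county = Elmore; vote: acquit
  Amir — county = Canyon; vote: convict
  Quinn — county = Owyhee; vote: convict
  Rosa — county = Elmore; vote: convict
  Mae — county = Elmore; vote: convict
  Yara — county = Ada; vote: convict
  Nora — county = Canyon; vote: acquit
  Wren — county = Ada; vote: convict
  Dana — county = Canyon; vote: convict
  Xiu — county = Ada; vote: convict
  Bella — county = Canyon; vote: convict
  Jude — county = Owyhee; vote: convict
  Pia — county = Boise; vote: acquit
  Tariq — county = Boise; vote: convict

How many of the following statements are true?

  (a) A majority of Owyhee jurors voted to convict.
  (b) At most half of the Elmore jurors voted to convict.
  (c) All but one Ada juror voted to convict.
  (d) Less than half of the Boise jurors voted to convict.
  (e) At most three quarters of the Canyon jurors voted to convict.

(a) Owyhee: |A| = 8, |A ∩ B| = 5; needs |A ∩ B| > |A ∖ B| — true.
(b) Elmore: |A| = 6, |A ∩ B| = 3; needs |A ∩ B| ≤ |A ∖ B| — true.
(c) Ada: |A| = 6, |A ∩ B| = 5; needs |A ∖ B| = 1 — true.
(d) Boise: |A| = 5, |A ∩ B| = 2; needs |A ∩ B| < |A ∖ B| — true.
(e) Canyon: |A| = 8, |A ∩ B| = 6; needs |A ∩ B| / |A| ≤ 3/4 — true.

5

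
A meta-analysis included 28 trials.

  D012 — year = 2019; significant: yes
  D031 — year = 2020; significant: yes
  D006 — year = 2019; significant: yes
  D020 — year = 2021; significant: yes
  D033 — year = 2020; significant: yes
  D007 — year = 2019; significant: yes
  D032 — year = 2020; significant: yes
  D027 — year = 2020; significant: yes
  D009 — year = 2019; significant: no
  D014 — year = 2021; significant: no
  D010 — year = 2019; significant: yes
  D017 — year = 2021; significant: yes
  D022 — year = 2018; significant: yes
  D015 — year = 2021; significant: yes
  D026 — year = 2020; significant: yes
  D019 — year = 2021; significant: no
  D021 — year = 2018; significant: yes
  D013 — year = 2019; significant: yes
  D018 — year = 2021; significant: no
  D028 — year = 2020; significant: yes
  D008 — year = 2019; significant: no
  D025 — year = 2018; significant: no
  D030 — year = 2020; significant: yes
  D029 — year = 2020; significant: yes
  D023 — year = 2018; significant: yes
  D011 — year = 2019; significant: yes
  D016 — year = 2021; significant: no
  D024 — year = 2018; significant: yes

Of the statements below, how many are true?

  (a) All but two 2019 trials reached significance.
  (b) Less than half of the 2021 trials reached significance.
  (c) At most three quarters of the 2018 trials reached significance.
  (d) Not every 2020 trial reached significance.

(a) 2019: |A| = 8, |A ∩ B| = 6; needs |A ∖ B| = 2 — true.
(b) 2021: |A| = 7, |A ∩ B| = 3; needs |A ∩ B| < |A ∖ B| — true.
(c) 2018: |A| = 5, |A ∩ B| = 4; needs |A ∩ B| / |A| ≤ 3/4 — false.
(d) 2020: |A| = 8, |A ∩ B| = 8; needs A ⊄ B (|A ∖ B| ≥ 1) — false.

2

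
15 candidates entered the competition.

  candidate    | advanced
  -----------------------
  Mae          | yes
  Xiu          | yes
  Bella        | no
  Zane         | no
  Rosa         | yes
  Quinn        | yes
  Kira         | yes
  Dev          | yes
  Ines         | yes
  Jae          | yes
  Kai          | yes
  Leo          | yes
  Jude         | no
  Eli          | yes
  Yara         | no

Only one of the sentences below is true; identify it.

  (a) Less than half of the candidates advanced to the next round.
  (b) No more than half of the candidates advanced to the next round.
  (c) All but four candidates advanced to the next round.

(c)

|A| = 15, |A ∩ B| = 11, |A ∖ B| = 4.
(a) requires |A ∩ B| < |A ∖ B|: false.
(b) requires |A ∩ B| ≤ |A ∖ B|: false.
(c) requires |A ∖ B| = 4: true.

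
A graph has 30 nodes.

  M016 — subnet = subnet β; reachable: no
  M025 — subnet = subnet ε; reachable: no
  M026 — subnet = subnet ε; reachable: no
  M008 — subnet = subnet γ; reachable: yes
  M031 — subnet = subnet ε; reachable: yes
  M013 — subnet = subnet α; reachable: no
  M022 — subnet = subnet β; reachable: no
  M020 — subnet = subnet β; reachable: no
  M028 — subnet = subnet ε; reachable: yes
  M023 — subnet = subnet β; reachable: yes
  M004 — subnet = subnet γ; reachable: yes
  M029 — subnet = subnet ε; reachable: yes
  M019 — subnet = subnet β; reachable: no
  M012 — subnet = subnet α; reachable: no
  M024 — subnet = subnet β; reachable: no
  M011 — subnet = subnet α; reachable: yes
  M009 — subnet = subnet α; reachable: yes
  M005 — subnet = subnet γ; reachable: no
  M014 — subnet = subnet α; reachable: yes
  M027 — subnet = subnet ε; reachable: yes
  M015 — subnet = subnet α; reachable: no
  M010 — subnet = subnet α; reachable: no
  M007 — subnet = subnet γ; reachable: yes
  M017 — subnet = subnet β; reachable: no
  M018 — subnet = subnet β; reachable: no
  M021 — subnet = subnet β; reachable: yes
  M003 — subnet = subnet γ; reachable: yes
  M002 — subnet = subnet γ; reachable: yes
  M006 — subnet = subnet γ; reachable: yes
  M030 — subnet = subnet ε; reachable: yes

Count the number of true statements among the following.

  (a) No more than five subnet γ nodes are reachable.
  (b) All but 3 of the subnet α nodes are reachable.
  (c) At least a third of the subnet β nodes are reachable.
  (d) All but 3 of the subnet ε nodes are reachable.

0

(a) subnet γ: |A| = 7, |A ∩ B| = 6; needs |A ∩ B| ≤ 5 — false.
(b) subnet α: |A| = 7, |A ∩ B| = 3; needs |A ∖ B| = 3 — false.
(c) subnet β: |A| = 9, |A ∩ B| = 2; needs |A ∩ B| / |A| ≥ 1/3 — false.
(d) subnet ε: |A| = 7, |A ∩ B| = 5; needs |A ∖ B| = 3 — false.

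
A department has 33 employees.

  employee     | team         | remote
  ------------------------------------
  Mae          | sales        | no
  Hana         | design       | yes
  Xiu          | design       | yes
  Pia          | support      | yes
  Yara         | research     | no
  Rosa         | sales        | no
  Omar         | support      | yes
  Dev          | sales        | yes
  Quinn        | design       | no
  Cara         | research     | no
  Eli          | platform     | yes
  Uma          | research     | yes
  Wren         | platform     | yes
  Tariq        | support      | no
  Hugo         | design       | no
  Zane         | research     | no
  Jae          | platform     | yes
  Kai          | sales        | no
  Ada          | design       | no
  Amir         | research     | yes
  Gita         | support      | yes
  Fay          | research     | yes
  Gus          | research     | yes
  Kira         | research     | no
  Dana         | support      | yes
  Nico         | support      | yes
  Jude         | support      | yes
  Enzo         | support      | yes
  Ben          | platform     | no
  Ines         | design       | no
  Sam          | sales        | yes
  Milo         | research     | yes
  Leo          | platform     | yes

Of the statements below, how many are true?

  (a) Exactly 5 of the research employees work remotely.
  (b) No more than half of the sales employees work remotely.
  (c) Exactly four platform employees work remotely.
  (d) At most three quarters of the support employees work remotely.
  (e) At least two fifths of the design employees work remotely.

(a) research: |A| = 9, |A ∩ B| = 5; needs |A ∩ B| = 5 — true.
(b) sales: |A| = 5, |A ∩ B| = 2; needs |A ∩ B| ≤ |A ∖ B| — true.
(c) platform: |A| = 5, |A ∩ B| = 4; needs |A ∩ B| = 4 — true.
(d) support: |A| = 8, |A ∩ B| = 7; needs |A ∩ B| / |A| ≤ 3/4 — false.
(e) design: |A| = 6, |A ∩ B| = 2; needs |A ∩ B| / |A| ≥ 2/5 — false.

3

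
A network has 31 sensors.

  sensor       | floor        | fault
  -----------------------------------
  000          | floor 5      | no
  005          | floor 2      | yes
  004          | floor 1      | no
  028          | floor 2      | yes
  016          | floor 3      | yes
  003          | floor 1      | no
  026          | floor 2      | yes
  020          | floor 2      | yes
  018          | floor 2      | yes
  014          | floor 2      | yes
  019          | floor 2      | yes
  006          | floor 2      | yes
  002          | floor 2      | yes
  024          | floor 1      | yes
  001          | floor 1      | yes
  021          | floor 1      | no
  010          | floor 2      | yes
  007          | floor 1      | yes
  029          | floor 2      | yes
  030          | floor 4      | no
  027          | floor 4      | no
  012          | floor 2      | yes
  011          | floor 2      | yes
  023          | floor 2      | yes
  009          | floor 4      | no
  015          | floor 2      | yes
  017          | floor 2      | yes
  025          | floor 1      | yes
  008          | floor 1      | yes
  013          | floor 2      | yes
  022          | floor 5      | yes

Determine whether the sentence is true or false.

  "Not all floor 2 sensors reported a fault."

False

'Not all floor 2 sensors reported a fault' holds iff A ⊄ B (|A ∖ B| ≥ 1).
|A| = 17, |A ∩ B| = 17, |A ∖ B| = 0.
So the statement is false.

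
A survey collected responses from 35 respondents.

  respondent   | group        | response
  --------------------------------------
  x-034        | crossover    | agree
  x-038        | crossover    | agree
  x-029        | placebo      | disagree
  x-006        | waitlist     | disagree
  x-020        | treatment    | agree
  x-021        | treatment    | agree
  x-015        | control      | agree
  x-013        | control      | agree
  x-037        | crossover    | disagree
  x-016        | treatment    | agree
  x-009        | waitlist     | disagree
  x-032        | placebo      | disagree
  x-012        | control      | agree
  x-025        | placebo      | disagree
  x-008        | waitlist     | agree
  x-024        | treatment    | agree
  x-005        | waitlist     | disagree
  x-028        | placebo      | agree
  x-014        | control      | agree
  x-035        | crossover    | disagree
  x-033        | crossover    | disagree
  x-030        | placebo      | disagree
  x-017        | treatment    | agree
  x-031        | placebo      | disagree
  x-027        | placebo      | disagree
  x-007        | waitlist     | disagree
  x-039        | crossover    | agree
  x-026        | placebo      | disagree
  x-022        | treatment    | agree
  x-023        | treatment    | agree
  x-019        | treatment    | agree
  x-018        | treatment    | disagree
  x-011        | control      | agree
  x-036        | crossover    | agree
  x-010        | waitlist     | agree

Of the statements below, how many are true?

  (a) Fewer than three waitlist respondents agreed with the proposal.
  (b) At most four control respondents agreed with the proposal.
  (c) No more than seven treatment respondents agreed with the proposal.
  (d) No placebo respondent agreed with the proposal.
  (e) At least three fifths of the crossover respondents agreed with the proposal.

(a) waitlist: |A| = 6, |A ∩ B| = 2; needs |A ∩ B| < 3 — true.
(b) control: |A| = 5, |A ∩ B| = 5; needs |A ∩ B| ≤ 4 — false.
(c) treatment: |A| = 9, |A ∩ B| = 8; needs |A ∩ B| ≤ 7 — false.
(d) placebo: |A| = 8, |A ∩ B| = 1; needs A ∩ B = ∅ (|A ∩ B| = 0) — false.
(e) crossover: |A| = 7, |A ∩ B| = 4; needs |A ∩ B| / |A| ≥ 3/5 — false.

1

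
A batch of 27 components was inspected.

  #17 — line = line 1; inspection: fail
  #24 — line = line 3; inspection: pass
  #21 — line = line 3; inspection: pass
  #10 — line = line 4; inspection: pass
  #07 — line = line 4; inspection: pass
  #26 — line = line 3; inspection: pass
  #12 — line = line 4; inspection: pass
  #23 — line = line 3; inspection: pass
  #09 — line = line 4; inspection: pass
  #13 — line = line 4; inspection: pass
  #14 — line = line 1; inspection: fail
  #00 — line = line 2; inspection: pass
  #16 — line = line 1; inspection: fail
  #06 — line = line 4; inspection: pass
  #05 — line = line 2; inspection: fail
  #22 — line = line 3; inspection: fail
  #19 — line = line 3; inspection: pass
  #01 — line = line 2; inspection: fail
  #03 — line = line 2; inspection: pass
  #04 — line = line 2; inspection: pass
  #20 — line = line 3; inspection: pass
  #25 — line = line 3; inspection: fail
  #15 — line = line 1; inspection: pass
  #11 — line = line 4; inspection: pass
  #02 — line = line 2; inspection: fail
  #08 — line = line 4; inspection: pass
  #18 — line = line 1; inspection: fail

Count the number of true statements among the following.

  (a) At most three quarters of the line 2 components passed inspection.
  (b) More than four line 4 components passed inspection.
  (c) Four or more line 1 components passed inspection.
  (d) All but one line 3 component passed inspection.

(a) line 2: |A| = 6, |A ∩ B| = 3; needs |A ∩ B| / |A| ≤ 3/4 — true.
(b) line 4: |A| = 8, |A ∩ B| = 8; needs |A ∩ B| > 4 — true.
(c) line 1: |A| = 5, |A ∩ B| = 1; needs |A ∩ B| ≥ 4 — false.
(d) line 3: |A| = 8, |A ∩ B| = 6; needs |A ∖ B| = 1 — false.

2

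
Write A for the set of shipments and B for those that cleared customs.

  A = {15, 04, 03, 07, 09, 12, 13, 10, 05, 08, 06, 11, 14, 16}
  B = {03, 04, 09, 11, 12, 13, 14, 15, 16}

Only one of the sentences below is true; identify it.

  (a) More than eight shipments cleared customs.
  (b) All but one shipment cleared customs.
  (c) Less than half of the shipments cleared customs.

(a)

|A| = 14, |A ∩ B| = 9, |A ∖ B| = 5.
(a) requires |A ∩ B| > 8: true.
(b) requires |A ∖ B| = 1: false.
(c) requires |A ∩ B| < |A ∖ B|: false.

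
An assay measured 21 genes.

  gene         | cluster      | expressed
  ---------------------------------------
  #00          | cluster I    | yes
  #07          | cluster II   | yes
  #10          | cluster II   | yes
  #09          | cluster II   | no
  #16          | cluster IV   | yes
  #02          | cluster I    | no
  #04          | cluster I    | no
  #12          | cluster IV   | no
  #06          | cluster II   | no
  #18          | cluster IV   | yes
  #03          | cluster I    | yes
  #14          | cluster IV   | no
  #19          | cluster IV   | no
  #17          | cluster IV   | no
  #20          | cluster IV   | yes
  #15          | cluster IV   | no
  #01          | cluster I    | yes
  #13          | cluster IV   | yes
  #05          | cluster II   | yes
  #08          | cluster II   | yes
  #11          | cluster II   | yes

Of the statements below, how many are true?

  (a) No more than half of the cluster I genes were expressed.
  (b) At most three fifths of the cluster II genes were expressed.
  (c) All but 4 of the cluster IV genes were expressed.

0

(a) cluster I: |A| = 5, |A ∩ B| = 3; needs |A ∩ B| ≤ |A ∖ B| — false.
(b) cluster II: |A| = 7, |A ∩ B| = 5; needs |A ∩ B| / |A| ≤ 3/5 — false.
(c) cluster IV: |A| = 9, |A ∩ B| = 4; needs |A ∖ B| = 4 — false.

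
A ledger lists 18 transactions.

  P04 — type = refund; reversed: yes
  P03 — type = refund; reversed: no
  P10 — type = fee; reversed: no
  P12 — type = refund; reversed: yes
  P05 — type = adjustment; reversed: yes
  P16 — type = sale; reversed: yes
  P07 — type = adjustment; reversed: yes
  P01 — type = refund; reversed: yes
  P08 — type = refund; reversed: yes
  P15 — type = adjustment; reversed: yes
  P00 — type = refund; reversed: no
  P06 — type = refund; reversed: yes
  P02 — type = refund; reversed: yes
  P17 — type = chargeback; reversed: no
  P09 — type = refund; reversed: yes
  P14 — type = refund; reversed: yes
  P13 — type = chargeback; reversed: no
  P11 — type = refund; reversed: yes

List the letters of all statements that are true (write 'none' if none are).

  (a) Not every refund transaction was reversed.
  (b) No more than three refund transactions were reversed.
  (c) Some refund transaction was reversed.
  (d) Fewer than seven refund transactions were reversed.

(a), (c)

|A| = 11, |A ∩ B| = 9, |A ∖ B| = 2.
(a) A ⊄ B (|A ∖ B| ≥ 1): holds.
(b) |A ∩ B| ≤ 3: fails.
(c) A ∩ B ≠ ∅ (|A ∩ B| ≥ 1): holds.
(d) |A ∩ B| < 7: fails.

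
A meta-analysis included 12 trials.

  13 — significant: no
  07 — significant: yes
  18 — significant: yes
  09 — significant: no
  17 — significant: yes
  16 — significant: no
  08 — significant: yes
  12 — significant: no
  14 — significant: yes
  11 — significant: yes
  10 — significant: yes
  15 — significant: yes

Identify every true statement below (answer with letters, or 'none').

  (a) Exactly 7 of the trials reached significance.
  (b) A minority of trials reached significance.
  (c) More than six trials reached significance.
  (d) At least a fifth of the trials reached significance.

(c), (d)

|A| = 12, |A ∩ B| = 8, |A ∖ B| = 4.
(a) |A ∩ B| = 7: fails.
(b) |A ∩ B| < |A ∖ B|: fails.
(c) |A ∩ B| > 6: holds.
(d) |A ∩ B| / |A| ≥ 1/5: holds.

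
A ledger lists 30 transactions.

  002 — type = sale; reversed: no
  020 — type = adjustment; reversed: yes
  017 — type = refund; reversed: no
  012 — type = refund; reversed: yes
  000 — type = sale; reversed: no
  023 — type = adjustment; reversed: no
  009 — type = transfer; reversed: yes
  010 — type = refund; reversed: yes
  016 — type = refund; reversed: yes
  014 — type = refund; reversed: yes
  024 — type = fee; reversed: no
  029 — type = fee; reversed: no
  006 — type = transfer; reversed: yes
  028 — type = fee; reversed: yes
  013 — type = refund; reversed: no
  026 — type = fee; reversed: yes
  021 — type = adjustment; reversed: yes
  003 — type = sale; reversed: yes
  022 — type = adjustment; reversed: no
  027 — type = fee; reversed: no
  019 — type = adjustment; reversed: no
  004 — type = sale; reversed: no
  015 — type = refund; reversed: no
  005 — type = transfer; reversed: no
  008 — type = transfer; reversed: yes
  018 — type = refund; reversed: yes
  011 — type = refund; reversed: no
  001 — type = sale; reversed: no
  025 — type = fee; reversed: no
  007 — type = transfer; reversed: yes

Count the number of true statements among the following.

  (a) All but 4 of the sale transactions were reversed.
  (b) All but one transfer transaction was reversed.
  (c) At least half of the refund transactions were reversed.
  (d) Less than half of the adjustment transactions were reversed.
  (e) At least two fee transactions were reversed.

5

(a) sale: |A| = 5, |A ∩ B| = 1; needs |A ∖ B| = 4 — true.
(b) transfer: |A| = 5, |A ∩ B| = 4; needs |A ∖ B| = 1 — true.
(c) refund: |A| = 9, |A ∩ B| = 5; needs |A ∩ B| ≥ |A ∖ B| — true.
(d) adjustment: |A| = 5, |A ∩ B| = 2; needs |A ∩ B| < |A ∖ B| — true.
(e) fee: |A| = 6, |A ∩ B| = 2; needs |A ∩ B| ≥ 2 — true.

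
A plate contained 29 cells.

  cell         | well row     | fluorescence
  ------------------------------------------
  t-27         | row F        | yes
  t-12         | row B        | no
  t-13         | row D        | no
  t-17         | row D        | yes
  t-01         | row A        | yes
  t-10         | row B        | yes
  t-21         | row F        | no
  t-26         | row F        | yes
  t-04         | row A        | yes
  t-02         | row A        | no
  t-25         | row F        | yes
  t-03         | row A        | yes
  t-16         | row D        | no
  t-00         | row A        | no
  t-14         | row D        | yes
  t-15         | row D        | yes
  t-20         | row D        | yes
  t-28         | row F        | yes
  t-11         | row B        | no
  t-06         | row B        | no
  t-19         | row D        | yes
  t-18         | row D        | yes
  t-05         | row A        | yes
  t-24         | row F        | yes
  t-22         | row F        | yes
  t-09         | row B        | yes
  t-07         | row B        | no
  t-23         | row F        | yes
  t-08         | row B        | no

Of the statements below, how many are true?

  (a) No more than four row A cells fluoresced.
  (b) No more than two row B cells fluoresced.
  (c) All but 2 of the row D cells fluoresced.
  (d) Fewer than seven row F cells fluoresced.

(a) row A: |A| = 6, |A ∩ B| = 4; needs |A ∩ B| ≤ 4 — true.
(b) row B: |A| = 7, |A ∩ B| = 2; needs |A ∩ B| ≤ 2 — true.
(c) row D: |A| = 8, |A ∩ B| = 6; needs |A ∖ B| = 2 — true.
(d) row F: |A| = 8, |A ∩ B| = 7; needs |A ∩ B| < 7 — false.

3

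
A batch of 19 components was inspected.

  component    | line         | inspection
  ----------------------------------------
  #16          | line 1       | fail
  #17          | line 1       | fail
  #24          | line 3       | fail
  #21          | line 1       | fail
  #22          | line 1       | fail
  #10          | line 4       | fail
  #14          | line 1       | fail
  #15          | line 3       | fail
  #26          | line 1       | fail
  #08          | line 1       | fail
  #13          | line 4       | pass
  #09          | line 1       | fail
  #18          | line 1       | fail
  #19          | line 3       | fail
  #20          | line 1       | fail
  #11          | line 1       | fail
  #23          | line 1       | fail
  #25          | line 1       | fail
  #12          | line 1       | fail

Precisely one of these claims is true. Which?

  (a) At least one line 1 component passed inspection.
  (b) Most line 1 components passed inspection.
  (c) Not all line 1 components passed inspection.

|A| = 14, |A ∩ B| = 0, |A ∖ B| = 14.
(a) requires A ∩ B ≠ ∅ (|A ∩ B| ≥ 1): false.
(b) requires |A ∩ B| > |A ∖ B|: false.
(c) requires A ⊄ B (|A ∖ B| ≥ 1): true.

(c)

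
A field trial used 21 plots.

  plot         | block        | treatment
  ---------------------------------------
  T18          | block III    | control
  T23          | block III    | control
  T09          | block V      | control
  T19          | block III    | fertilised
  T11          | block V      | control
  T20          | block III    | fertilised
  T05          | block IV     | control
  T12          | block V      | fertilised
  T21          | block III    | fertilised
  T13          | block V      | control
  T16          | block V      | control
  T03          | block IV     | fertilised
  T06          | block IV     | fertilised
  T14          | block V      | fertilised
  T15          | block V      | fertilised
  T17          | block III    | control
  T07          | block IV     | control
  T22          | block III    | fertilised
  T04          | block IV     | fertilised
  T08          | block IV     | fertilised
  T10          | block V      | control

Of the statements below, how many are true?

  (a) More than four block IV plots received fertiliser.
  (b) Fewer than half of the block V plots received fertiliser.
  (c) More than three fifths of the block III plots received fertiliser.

1

(a) block IV: |A| = 6, |A ∩ B| = 4; needs |A ∩ B| > 4 — false.
(b) block V: |A| = 8, |A ∩ B| = 3; needs |A ∩ B| < |A ∖ B| — true.
(c) block III: |A| = 7, |A ∩ B| = 4; needs |A ∩ B| / |A| > 3/5 — false.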